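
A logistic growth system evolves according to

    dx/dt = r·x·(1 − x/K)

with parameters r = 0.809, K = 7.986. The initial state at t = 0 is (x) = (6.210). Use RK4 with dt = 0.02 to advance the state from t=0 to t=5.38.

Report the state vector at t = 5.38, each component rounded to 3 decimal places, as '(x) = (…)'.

t=0.000: state=(6.210)
step 1 (dt=0.02): k1=(1.117), k2=(1.112), k3=(1.112), k4=(1.107); state += dt/6·(k1+2k2+2k3+k4)
t=0.020: state=(6.232)
t=0.040: state=(6.254)
t=0.060: state=(6.276)
continuing one RK4 step at a time; state shown every 10 steps (Δt=0.2):
t=0.200: state=(6.423)
t=0.400: state=(6.617)
t=0.600: state=(6.791)
t=0.800: state=(6.946)
t=1.000: state=(7.084)
t=1.200: state=(7.205)
t=1.400: state=(7.312)
t=1.600: state=(7.406)
t=1.800: state=(7.487)
t=2.000: state=(7.557)
t=2.200: state=(7.618)
t=2.400: state=(7.671)
t=2.600: state=(7.717)
t=2.800: state=(7.756)
t=3.000: state=(7.789)
t=3.200: state=(7.818)
t=3.400: state=(7.843)
t=3.600: state=(7.864)
t=3.800: state=(7.882)
t=4.000: state=(7.897)
t=4.200: state=(7.910)
t=4.400: state=(7.922)
t=4.600: state=(7.931)
t=4.800: state=(7.939)
t=5.000: state=(7.946)
t=5.200: state=(7.952)
t=5.380: state=(7.957)

(x) = (7.957)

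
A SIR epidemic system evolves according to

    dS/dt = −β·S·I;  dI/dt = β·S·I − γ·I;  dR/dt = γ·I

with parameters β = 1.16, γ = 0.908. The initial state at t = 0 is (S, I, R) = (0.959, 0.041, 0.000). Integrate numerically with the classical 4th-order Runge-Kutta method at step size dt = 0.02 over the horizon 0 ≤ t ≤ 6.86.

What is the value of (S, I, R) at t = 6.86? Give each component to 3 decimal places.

t=0.000: state=(0.959, 0.041, 0.000)
step 1 (dt=0.02): k1=(-0.046, 0.008, 0.037), k2=(-0.046, 0.008, 0.037), k3=(-0.046, 0.008, 0.037), k4=(-0.046, 0.008, 0.037); state += dt/6·(k1+2k2+2k3+k4)
t=0.020: state=(0.958, 0.041, 0.001)
t=0.040: state=(0.957, 0.041, 0.001)
t=0.060: state=(0.956, 0.042, 0.002)
continuing one RK4 step at a time; state shown every 25 steps (Δt=0.5):
t=0.500: state=(0.935, 0.045, 0.020)
t=1.000: state=(0.910, 0.049, 0.041)
t=1.500: state=(0.884, 0.052, 0.064)
t=2.000: state=(0.857, 0.055, 0.088)
t=2.500: state=(0.829, 0.057, 0.114)
t=3.000: state=(0.802, 0.058, 0.140)
t=3.500: state=(0.775, 0.058, 0.166)
t=4.000: state=(0.750, 0.058, 0.193)
t=4.500: state=(0.725, 0.056, 0.218)
t=5.000: state=(0.703, 0.054, 0.243)
t=5.500: state=(0.682, 0.051, 0.267)
t=6.000: state=(0.662, 0.048, 0.290)
t=6.500: state=(0.645, 0.044, 0.311)
t=6.860: state=(0.633, 0.042, 0.325)

(S, I, R) = (0.633, 0.042, 0.325)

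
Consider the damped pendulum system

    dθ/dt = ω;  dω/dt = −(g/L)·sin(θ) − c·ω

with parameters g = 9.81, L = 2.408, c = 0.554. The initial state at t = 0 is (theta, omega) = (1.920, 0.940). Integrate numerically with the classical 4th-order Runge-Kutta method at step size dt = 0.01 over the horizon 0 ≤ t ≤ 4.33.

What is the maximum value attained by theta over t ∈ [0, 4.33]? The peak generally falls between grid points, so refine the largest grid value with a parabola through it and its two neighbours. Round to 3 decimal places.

max theta = 2.028

t=0.000: state=(1.920, 0.940)
step 1 (dt=0.01): k1=(0.940, -4.349), k2=(0.918, -4.330), k3=(0.918, -4.330), k4=(0.897, -4.312); state += dt/6·(k1+2k2+2k3+k4)
t=0.010: state=(1.929, 0.897)
t=0.020: state=(1.938, 0.854)
t=0.030: state=(1.946, 0.811)
continuing one RK4 step at a time; state shown every 20 steps (Δt=0.2):
t=0.200: state=(2.026, 0.136)
t=0.400: state=(1.981, -0.574)
t=0.600: state=(1.799, -1.243)
t=0.800: state=(1.485, -1.879)
t=1.000: state=(1.054, -2.413)
t=1.200: state=(0.536, -2.705)
t=1.400: state=(-0.003, -2.617)
t=1.600: state=(-0.485, -2.149)
t=1.800: state=(-0.846, -1.441)
t=2.000: state=(-1.056, -0.656)
t=2.200: state=(-1.111, 0.099)
t=2.400: state=(-1.023, 0.767)
t=2.600: state=(-0.813, 1.301)
t=2.800: state=(-0.515, 1.640)
t=3.000: state=(-0.174, 1.726)
t=3.200: state=(0.158, 1.547)
t=3.400: state=(0.431, 1.155)
t=3.600: state=(0.612, 0.644)
t=3.800: state=(0.686, 0.104)
t=4.000: state=(0.656, -0.391)
t=4.200: state=(0.536, -0.787)
t=4.330: state=(0.422, -0.968)
largest grid value and its neighbours: theta(0.230)=2.02801, theta(0.240)=2.02808, theta(0.250)=2.02778
parabola through these three points peaks at t≈0.237 with theta≈2.02809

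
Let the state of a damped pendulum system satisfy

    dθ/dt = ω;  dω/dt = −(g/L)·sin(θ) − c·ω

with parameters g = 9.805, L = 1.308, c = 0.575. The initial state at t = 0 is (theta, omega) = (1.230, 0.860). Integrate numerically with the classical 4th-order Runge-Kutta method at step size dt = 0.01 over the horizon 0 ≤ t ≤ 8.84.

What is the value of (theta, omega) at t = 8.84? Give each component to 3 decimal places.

(theta, omega) = (-0.041, 0.262)

t=0.000: state=(1.230, 0.860)
step 1 (dt=0.01): k1=(0.860, -7.560), k2=(0.822, -7.549), k3=(0.822, -7.548), k4=(0.785, -7.537); state += dt/6·(k1+2k2+2k3+k4)
t=0.010: state=(1.238, 0.785)
t=0.020: state=(1.246, 0.709)
t=0.030: state=(1.252, 0.634)
continuing one RK4 step at a time; state shown every 50 steps (Δt=0.5):
t=0.500: state=(0.805, -2.284)
t=1.000: state=(-0.479, -2.078)
t=1.500: state=(-0.825, 0.718)
t=2.000: state=(-0.031, 1.948)
t=2.500: state=(0.603, 0.292)
t=3.000: state=(0.275, -1.336)
t=3.500: state=(-0.341, -0.766)
t=4.000: state=(-0.339, 0.701)
t=4.500: state=(0.125, 0.852)
t=5.000: state=(0.301, -0.206)
t=5.500: state=(0.019, -0.718)
t=6.000: state=(-0.219, -0.110)
t=6.500: state=(-0.094, 0.498)
t=7.000: state=(0.129, 0.265)
t=7.500: state=(0.118, -0.277)
t=8.000: state=(-0.054, -0.300)
t=8.500: state=(-0.108, 0.099)
t=8.840: state=(-0.041, 0.262)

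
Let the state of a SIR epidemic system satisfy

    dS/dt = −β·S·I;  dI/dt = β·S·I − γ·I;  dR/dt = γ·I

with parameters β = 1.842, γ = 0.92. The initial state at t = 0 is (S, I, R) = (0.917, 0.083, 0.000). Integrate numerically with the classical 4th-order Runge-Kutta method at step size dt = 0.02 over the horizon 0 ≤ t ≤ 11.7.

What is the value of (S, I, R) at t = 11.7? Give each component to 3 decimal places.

(S, I, R) = (0.177, 0.002, 0.821)

t=0.000: state=(0.917, 0.083, 0.000)
step 1 (dt=0.02): k1=(-0.140, 0.064, 0.076), k2=(-0.141, 0.064, 0.077), k3=(-0.141, 0.064, 0.077), k4=(-0.142, 0.064, 0.078); state += dt/6·(k1+2k2+2k3+k4)
t=0.020: state=(0.914, 0.084, 0.002)
t=0.040: state=(0.911, 0.086, 0.003)
t=0.060: state=(0.908, 0.087, 0.005)
continuing one RK4 step at a time; state shown every 25 steps (Δt=0.5):
t=0.500: state=(0.836, 0.118, 0.046)
t=1.000: state=(0.738, 0.154, 0.108)
t=1.500: state=(0.632, 0.182, 0.186)
t=2.000: state=(0.530, 0.196, 0.274)
t=2.500: state=(0.442, 0.194, 0.364)
t=3.000: state=(0.373, 0.178, 0.450)
t=3.500: state=(0.320, 0.154, 0.526)
t=4.000: state=(0.281, 0.128, 0.591)
t=4.500: state=(0.252, 0.103, 0.644)
t=5.000: state=(0.232, 0.081, 0.687)
t=5.500: state=(0.217, 0.063, 0.720)
t=6.000: state=(0.206, 0.048, 0.745)
t=6.500: state=(0.198, 0.037, 0.765)
t=7.000: state=(0.193, 0.028, 0.780)
t=7.500: state=(0.188, 0.021, 0.791)
t=8.000: state=(0.185, 0.016, 0.799)
t=8.500: state=(0.183, 0.012, 0.805)
t=9.000: state=(0.181, 0.009, 0.810)
t=9.500: state=(0.180, 0.007, 0.814)
t=10.000: state=(0.179, 0.005, 0.816)
t=10.500: state=(0.178, 0.004, 0.818)
t=11.000: state=(0.178, 0.003, 0.820)
t=11.500: state=(0.177, 0.002, 0.821)
t=11.700: state=(0.177, 0.002, 0.821)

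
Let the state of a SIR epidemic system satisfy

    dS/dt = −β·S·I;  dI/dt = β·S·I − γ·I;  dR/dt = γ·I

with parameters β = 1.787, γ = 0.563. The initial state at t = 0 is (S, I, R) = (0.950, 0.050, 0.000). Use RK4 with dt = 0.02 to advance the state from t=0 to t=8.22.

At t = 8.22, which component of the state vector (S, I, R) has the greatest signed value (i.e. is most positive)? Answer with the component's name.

largest component: R

t=0.000: state=(0.950, 0.050, 0.000)
step 1 (dt=0.02): k1=(-0.085, 0.057, 0.028), k2=(-0.086, 0.057, 0.028), k3=(-0.086, 0.057, 0.028), k4=(-0.087, 0.058, 0.029); state += dt/6·(k1+2k2+2k3+k4)
t=0.020: state=(0.948, 0.051, 0.001)
t=0.040: state=(0.947, 0.052, 0.001)
t=0.060: state=(0.945, 0.054, 0.002)
continuing one RK4 step at a time; state shown every 25 steps (Δt=0.5):
t=0.500: state=(0.895, 0.086, 0.019)
t=1.000: state=(0.810, 0.140, 0.050)
t=1.500: state=(0.694, 0.207, 0.099)
t=2.000: state=(0.560, 0.274, 0.167)
t=2.500: state=(0.428, 0.321, 0.251)
t=3.000: state=(0.319, 0.337, 0.344)
t=3.500: state=(0.237, 0.325, 0.438)
t=4.000: state=(0.179, 0.295, 0.526)
t=4.500: state=(0.140, 0.257, 0.603)
t=5.000: state=(0.113, 0.217, 0.670)
t=5.500: state=(0.095, 0.179, 0.726)
t=6.000: state=(0.082, 0.146, 0.771)
t=6.500: state=(0.073, 0.118, 0.809)
t=7.000: state=(0.066, 0.095, 0.839)
t=7.500: state=(0.061, 0.076, 0.863)
t=8.000: state=(0.058, 0.060, 0.882)
t=8.220: state=(0.057, 0.055, 0.889)
compare at T: S=0.057, I=0.055, R=0.889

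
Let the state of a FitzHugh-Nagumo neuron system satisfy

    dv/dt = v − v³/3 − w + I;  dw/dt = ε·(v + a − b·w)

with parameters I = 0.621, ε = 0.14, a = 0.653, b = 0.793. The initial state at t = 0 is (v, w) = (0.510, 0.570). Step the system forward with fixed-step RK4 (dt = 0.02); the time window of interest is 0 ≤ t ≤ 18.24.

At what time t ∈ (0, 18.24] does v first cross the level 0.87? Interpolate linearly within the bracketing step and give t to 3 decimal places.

t=0.000: state=(0.510, 0.570)
step 1 (dt=0.02): k1=(0.517, 0.100), k2=(0.520, 0.100), k3=(0.520, 0.100), k4=(0.522, 0.101); state += dt/6·(k1+2k2+2k3+k4)
t=0.020: state=(0.520, 0.572)
t=0.040: state=(0.531, 0.574)
t=0.060: state=(0.542, 0.576)
t=0.600: state=(0.861, 0.642)
next step: t=0.620: state=(0.874, 0.645) — v has crossed 0.87
linear interpolation between t=0.600 (0.86113) and t=0.620 (0.87369) → t≈0.614

t = 0.614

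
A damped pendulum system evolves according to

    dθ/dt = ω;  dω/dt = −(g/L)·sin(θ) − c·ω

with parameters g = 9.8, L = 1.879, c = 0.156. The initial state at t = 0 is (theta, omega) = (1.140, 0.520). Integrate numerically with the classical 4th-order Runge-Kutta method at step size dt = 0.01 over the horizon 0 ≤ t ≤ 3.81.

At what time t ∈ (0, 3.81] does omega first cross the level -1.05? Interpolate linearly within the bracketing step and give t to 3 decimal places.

t=0.000: state=(1.140, 0.520)
step 1 (dt=0.01): k1=(0.520, -4.820), k2=(0.496, -4.822), k3=(0.496, -4.822), k4=(0.472, -4.823); state += dt/6·(k1+2k2+2k3+k4)
t=0.010: state=(1.145, 0.472)
t=0.020: state=(1.149, 0.424)
t=0.030: state=(1.153, 0.375)
continuing one RK4 step at a time; state shown every 20 steps (Δt=0.2):
t=0.200: state=(1.148, -0.437)
t=0.330: state=(1.052, -1.028)
next step: t=0.340: state=(1.042, -1.072) — omega has crossed -1.05
linear interpolation between t=0.330 (-1.02850) and t=0.340 (-1.07202) → t≈0.335

t = 0.335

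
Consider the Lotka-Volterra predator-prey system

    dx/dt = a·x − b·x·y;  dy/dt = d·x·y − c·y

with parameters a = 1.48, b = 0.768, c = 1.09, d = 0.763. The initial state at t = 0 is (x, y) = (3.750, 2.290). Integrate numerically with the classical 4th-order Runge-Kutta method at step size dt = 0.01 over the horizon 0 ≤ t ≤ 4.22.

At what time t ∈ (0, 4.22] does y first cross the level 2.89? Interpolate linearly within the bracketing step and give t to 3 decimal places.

t=0.000: state=(3.750, 2.290)
step 1 (dt=0.01): k1=(-1.045, 4.056), k2=(-1.102, 4.083), k3=(-1.102, 4.083), k4=(-1.159, 4.109); state += dt/6·(k1+2k2+2k3+k4)
t=0.010: state=(3.739, 2.331)
t=0.020: state=(3.727, 2.372)
t=0.030: state=(3.713, 2.414)
t=0.130: state=(3.518, 2.854)
next step: t=0.140: state=(3.492, 2.900) — y has crossed 2.89
linear interpolation between t=0.130 (2.85446) and t=0.140 (2.90005) → t≈0.138

t = 0.138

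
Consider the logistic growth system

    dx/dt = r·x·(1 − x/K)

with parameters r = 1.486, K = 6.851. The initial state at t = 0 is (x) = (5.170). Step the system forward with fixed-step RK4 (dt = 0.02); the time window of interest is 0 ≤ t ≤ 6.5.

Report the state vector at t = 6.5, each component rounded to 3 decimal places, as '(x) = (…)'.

(x) = (6.851)

t=0.000: state=(5.170)
step 1 (dt=0.02): k1=(1.885), k2=(1.871), k3=(1.871), k4=(1.856); state += dt/6·(k1+2k2+2k3+k4)
t=0.020: state=(5.207)
t=0.040: state=(5.244)
t=0.060: state=(5.281)
continuing one RK4 step at a time; state shown every 25 steps (Δt=0.5):
t=0.500: state=(5.933)
t=1.000: state=(6.381)
t=1.500: state=(6.619)
t=2.000: state=(6.739)
t=2.500: state=(6.797)
t=3.000: state=(6.825)
t=3.500: state=(6.839)
t=4.000: state=(6.845)
t=4.500: state=(6.848)
t=5.000: state=(6.850)
t=5.500: state=(6.850)
t=6.000: state=(6.851)
t=6.500: state=(6.851)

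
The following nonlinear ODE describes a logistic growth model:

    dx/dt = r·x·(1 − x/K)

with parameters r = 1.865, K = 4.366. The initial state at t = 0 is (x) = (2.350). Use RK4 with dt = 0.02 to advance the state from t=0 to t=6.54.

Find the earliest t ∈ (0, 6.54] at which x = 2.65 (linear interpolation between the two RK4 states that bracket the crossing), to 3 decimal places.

t=0.000: state=(2.350)
step 1 (dt=0.02): k1=(2.024), k2=(2.021), k3=(2.021), k4=(2.017); state += dt/6·(k1+2k2+2k3+k4)
t=0.020: state=(2.390)
t=0.040: state=(2.431)
t=0.060: state=(2.471)
t=0.140: state=(2.629)
next step: t=0.160: state=(2.668) — x has crossed 2.65
linear interpolation between t=0.140 (2.62895) and t=0.160 (2.66782) → t≈0.151

t = 0.151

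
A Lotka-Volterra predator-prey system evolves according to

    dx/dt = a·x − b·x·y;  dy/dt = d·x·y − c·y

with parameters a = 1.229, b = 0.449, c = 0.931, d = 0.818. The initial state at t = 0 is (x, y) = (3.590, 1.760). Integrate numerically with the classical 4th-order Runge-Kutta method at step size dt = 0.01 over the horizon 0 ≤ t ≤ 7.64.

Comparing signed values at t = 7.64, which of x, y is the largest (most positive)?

t=0.000: state=(3.590, 1.760)
step 1 (dt=0.01): k1=(1.575, 3.530), k2=(1.550, 3.577), k3=(1.550, 3.577), k4=(1.524, 3.624); state += dt/6·(k1+2k2+2k3+k4)
t=0.010: state=(3.605, 1.796)
t=0.020: state=(3.620, 1.832)
t=0.030: state=(3.635, 1.870)
continuing one RK4 step at a time; state shown every 25 steps (Δt=0.25):
t=0.250: state=(3.766, 2.984)
t=0.500: state=(3.302, 4.931)
t=0.750: state=(2.293, 6.955)
t=1.000: state=(1.334, 7.942)
t=1.250: state=(0.746, 7.736)
t=1.500: state=(0.445, 6.898)
t=1.750: state=(0.295, 5.885)
t=2.000: state=(0.219, 4.910)
t=2.250: state=(0.180, 4.051)
t=2.500: state=(0.162, 3.323)
t=2.750: state=(0.157, 2.720)
t=3.000: state=(0.162, 2.226)
t=3.250: state=(0.176, 1.826)
t=3.500: state=(0.198, 1.503)
t=3.750: state=(0.231, 1.244)
t=4.000: state=(0.277, 1.038)
t=4.250: state=(0.338, 0.876)
t=4.500: state=(0.420, 0.750)
t=4.750: state=(0.528, 0.654)
t=5.000: state=(0.670, 0.585)
t=5.250: state=(0.855, 0.542)
t=5.500: state=(1.095, 0.523)
t=5.750: state=(1.404, 0.535)
t=6.000: state=(1.793, 0.587)
t=6.250: state=(2.270, 0.703)
t=6.500: state=(2.819, 0.937)
t=6.750: state=(3.372, 1.399)
t=7.000: state=(3.744, 2.308)
t=7.250: state=(3.614, 3.925)
t=7.500: state=(2.809, 6.057)
t=7.640: state=(2.204, 7.086)
compare at T: x=2.204, y=7.086

largest component: y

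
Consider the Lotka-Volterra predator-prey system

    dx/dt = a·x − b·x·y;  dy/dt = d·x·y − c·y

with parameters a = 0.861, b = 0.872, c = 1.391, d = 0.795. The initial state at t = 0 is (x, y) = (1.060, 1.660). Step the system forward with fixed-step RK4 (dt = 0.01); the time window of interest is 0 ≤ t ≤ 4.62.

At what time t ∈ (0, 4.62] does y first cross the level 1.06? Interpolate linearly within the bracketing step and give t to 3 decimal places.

t = 0.684

t=0.000: state=(1.060, 1.660)
step 1 (dt=0.01): k1=(-0.622, -0.910), k2=(-0.616, -0.912), k3=(-0.616, -0.912), k4=(-0.610, -0.913); state += dt/6·(k1+2k2+2k3+k4)
t=0.010: state=(1.054, 1.651)
t=0.020: state=(1.048, 1.642)
t=0.030: state=(1.042, 1.633)
continuing one RK4 step at a time; state shown every 20 steps (Δt=0.2):
t=0.200: state=(0.958, 1.475)
t=0.400: state=(0.894, 1.293)
t=0.600: state=(0.860, 1.125)
t=0.680: state=(0.854, 1.063)
next step: t=0.690: state=(0.853, 1.056) — y has crossed 1.06
linear interpolation between t=0.680 (1.06312) and t=0.690 (1.05558) → t≈0.684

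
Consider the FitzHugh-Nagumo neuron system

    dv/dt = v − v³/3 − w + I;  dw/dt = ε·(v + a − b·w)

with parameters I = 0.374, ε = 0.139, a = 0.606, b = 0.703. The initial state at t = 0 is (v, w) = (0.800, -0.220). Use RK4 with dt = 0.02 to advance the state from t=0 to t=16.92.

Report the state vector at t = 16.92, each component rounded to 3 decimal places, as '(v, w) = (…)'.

t=0.000: state=(0.800, -0.220)
step 1 (dt=0.02): k1=(1.223, 0.217), k2=(1.225, 0.218), k3=(1.225, 0.218), k4=(1.227, 0.220); state += dt/6·(k1+2k2+2k3+k4)
t=0.020: state=(0.825, -0.216)
t=0.040: state=(0.849, -0.211)
t=0.060: state=(0.874, -0.207)
continuing one RK4 step at a time; state shown every 50 steps (Δt=1):
t=1.000: state=(1.709, 0.059)
t=2.000: state=(1.774, 0.369)
t=3.000: state=(1.660, 0.642)
t=4.000: state=(1.519, 0.873)
t=5.000: state=(1.361, 1.063)
t=6.000: state=(1.177, 1.212)
t=7.000: state=(0.938, 1.320)
t=8.000: state=(0.566, 1.379)
t=9.000: state=(-0.223, 1.361)
t=10.000: state=(-1.632, 1.188)
t=11.000: state=(-1.960, 0.909)
t=12.000: state=(-1.892, 0.649)
t=13.000: state=(-1.800, 0.424)
t=14.000: state=(-1.707, 0.233)
t=15.000: state=(-1.615, 0.072)
t=16.000: state=(-1.524, -0.062)
t=16.920: state=(-1.439, -0.164)

(v, w) = (-1.439, -0.164)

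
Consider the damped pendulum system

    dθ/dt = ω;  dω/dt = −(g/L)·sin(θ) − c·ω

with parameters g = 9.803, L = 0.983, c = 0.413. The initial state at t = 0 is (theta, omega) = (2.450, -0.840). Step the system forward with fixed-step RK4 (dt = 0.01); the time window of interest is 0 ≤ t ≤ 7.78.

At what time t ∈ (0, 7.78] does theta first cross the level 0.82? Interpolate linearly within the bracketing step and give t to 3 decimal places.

t=0.000: state=(2.450, -0.840)
step 1 (dt=0.01): k1=(-0.840, -6.013), k2=(-0.870, -6.033), k3=(-0.870, -6.034), k4=(-0.900, -6.055); state += dt/6·(k1+2k2+2k3+k4)
t=0.010: state=(2.441, -0.900)
t=0.020: state=(2.432, -0.961)
t=0.030: state=(2.422, -1.022)
continuing one RK4 step at a time; state shown every 50 steps (Δt=0.5):
t=0.500: state=(1.142, -4.586)
t=0.560: state=(0.855, -4.969)
next step: t=0.570: state=(0.805, -5.022) — theta has crossed 0.82
linear interpolation between t=0.560 (0.85471) and t=0.570 (0.80475) → t≈0.567

t = 0.567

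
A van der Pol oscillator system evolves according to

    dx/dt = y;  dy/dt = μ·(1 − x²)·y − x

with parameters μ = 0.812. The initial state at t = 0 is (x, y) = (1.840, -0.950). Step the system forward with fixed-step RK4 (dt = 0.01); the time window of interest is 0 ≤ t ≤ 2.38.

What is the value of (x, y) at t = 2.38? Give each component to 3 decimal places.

(x, y) = (-1.995, -0.471)

t=0.000: state=(1.840, -0.950)
step 1 (dt=0.01): k1=(-0.950, 0.000), k2=(-0.950, -0.008), k3=(-0.950, -0.008), k4=(-0.950, -0.017); state += dt/6·(k1+2k2+2k3+k4)
t=0.010: state=(1.830, -0.950)
t=0.020: state=(1.821, -0.950)
t=0.030: state=(1.811, -0.951)
continuing one RK4 step at a time; state shown every 10 steps (Δt=0.1):
t=0.100: state=(1.745, -0.958)
t=0.200: state=(1.648, -0.980)
t=0.300: state=(1.548, -1.014)
t=0.400: state=(1.445, -1.059)
t=0.500: state=(1.336, -1.116)
t=0.600: state=(1.221, -1.185)
t=0.700: state=(1.099, -1.266)
t=0.800: state=(0.967, -1.362)
t=0.900: state=(0.826, -1.474)
t=1.000: state=(0.672, -1.604)
t=1.100: state=(0.504, -1.752)
t=1.200: state=(0.321, -1.916)
t=1.300: state=(0.121, -2.093)
t=1.400: state=(-0.098, -2.270)
t=1.500: state=(-0.333, -2.430)
t=1.600: state=(-0.582, -2.544)
t=1.700: state=(-0.839, -2.575)
t=1.800: state=(-1.093, -2.491)
t=1.900: state=(-1.333, -2.277)
t=2.000: state=(-1.545, -1.948)
t=2.100: state=(-1.720, -1.547)
t=2.200: state=(-1.854, -1.130)
t=2.300: state=(-1.947, -0.742)
t=2.380: state=(-1.995, -0.471)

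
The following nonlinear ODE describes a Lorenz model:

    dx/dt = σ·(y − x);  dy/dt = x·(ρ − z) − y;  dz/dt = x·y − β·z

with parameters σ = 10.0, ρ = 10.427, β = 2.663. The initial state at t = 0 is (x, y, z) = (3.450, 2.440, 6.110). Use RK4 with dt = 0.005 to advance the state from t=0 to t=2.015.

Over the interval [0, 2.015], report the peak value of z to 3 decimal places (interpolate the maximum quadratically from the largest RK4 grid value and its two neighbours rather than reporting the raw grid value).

max z = 12.165

t=0.000: state=(3.450, 2.440, 6.110)
step 1 (dt=0.005): k1=(-10.100, 12.454, -7.853), k2=(-9.536, 12.381, -7.756), k3=(-9.552, 12.386, -7.753), k4=(-9.003, 12.317, -7.656); state += dt/6·(k1+2k2+2k3+k4)
t=0.005: state=(3.402, 2.502, 6.071)
t=0.010: state=(3.360, 2.563, 6.033)
t=0.015: state=(3.323, 2.624, 5.997)
continuing one RK4 step at a time; state shown every 20 steps (Δt=0.1):
t=0.100: state=(3.252, 3.636, 5.550)
t=0.200: state=(3.970, 4.956, 5.613)
t=0.300: state=(5.120, 6.375, 6.591)
t=0.400: state=(6.314, 7.335, 8.575)
t=0.500: state=(6.928, 7.042, 10.873)
t=0.600: state=(6.500, 5.593, 12.115)
t=0.700: state=(5.361, 4.133, 11.787)
t=0.800: state=(4.267, 3.375, 10.574)
t=0.900: state=(3.631, 3.251, 9.219)
t=1.000: state=(3.482, 3.544, 8.106)
t=1.100: state=(3.724, 4.132, 7.415)
t=1.200: state=(4.267, 4.926, 7.272)
t=1.300: state=(4.995, 5.758, 7.762)
t=1.400: state=(5.705, 6.309, 8.824)
t=1.500: state=(6.100, 6.247, 10.070)
t=1.600: state=(5.972, 5.587, 10.885)
t=1.700: state=(5.419, 4.761, 10.922)
t=1.800: state=(4.774, 4.190, 10.346)
t=1.900: state=(4.315, 3.998, 9.536)
t=2.000: state=(4.149, 4.129, 8.798)
t=2.015: state=(4.149, 4.171, 8.707)
largest grid value and its neighbours: z(0.620)=12.16322, z(0.625)=12.16524, z(0.630)=12.16336
parabola through these three points peaks at t≈0.625 with z≈12.16524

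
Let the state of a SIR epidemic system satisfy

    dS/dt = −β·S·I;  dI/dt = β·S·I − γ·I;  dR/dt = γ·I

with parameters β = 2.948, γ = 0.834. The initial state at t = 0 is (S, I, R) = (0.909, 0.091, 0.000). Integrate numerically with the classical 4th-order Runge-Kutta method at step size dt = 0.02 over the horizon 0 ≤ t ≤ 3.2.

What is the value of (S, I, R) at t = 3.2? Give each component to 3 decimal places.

t=0.000: state=(0.909, 0.091, 0.000)
step 1 (dt=0.02): k1=(-0.244, 0.168, 0.076), k2=(-0.248, 0.170, 0.077), k3=(-0.248, 0.170, 0.077), k4=(-0.252, 0.173, 0.079); state += dt/6·(k1+2k2+2k3+k4)
t=0.020: state=(0.904, 0.094, 0.002)
t=0.040: state=(0.899, 0.098, 0.003)
t=0.060: state=(0.894, 0.102, 0.005)
continuing one RK4 step at a time; state shown every 10 steps (Δt=0.2):
t=0.200: state=(0.852, 0.130, 0.018)
t=0.400: state=(0.779, 0.177, 0.044)
t=0.600: state=(0.690, 0.232, 0.078)
t=0.800: state=(0.592, 0.286, 0.121)
t=1.000: state=(0.493, 0.334, 0.173)
t=1.200: state=(0.401, 0.368, 0.232)
t=1.400: state=(0.321, 0.385, 0.295)
t=1.600: state=(0.255, 0.385, 0.359)
t=1.800: state=(0.204, 0.373, 0.423)
t=2.000: state=(0.165, 0.352, 0.483)
t=2.200: state=(0.135, 0.325, 0.540)
t=2.400: state=(0.112, 0.296, 0.592)
t=2.600: state=(0.095, 0.266, 0.638)
t=2.800: state=(0.082, 0.238, 0.680)
t=3.000: state=(0.072, 0.210, 0.718)
t=3.200: state=(0.064, 0.185, 0.751)

(S, I, R) = (0.064, 0.185, 0.751)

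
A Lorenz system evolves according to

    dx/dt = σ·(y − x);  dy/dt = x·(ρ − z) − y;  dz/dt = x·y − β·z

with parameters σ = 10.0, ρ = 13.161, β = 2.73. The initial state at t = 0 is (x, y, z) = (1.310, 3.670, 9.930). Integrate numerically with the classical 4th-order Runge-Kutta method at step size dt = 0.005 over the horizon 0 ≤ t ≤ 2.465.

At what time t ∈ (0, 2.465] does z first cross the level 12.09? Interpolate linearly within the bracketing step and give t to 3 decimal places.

t=0.000: state=(1.310, 3.670, 9.930)
step 1 (dt=0.005): k1=(23.600, 0.563, -22.301), k2=(23.024, 0.828, -21.931), k3=(23.045, 0.821, -21.937), k4=(22.489, 1.087, -21.573); state += dt/6·(k1+2k2+2k3+k4)
t=0.005: state=(1.425, 3.674, 9.820)
t=0.010: state=(1.535, 3.681, 9.714)
t=0.015: state=(1.640, 3.690, 9.612)
continuing one RK4 step at a time; state shown every 20 steps (Δt=0.1):
t=0.100: state=(2.956, 4.222, 8.330)
t=0.200: state=(4.224, 5.586, 7.894)
t=0.300: state=(5.735, 7.362, 8.871)
t=0.400: state=(7.276, 8.564, 11.421)
t=0.420: state=(7.514, 8.603, 12.052)
next step: t=0.425: state=(7.567, 8.599, 12.210) — z has crossed 12.09
linear interpolation between t=0.420 (12.05161) and t=0.425 (12.21034) → t≈0.421

t = 0.421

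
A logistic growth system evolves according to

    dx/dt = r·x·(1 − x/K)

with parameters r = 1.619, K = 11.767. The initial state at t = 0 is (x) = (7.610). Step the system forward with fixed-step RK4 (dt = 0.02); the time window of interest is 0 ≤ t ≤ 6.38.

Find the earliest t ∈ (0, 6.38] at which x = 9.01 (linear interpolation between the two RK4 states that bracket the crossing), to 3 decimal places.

t = 0.358

t=0.000: state=(7.610)
step 1 (dt=0.02): k1=(4.353), k2=(4.332), k3=(4.332), k4=(4.310); state += dt/6·(k1+2k2+2k3+k4)
t=0.020: state=(7.697)
t=0.040: state=(7.782)
t=0.060: state=(7.867)
t=0.340: state=(8.948)
next step: t=0.360: state=(9.017) — x has crossed 9.01
linear interpolation between t=0.340 (8.94818) and t=0.360 (9.01700) → t≈0.358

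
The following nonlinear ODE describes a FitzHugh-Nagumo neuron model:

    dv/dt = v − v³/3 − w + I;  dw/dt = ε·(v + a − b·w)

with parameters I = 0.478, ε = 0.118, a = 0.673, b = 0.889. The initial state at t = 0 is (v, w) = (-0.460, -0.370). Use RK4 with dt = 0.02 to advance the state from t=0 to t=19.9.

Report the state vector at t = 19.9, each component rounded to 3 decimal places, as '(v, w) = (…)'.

t=0.000: state=(-0.460, -0.370)
step 1 (dt=0.02): k1=(0.420, 0.064), k2=(0.423, 0.064), k3=(0.423, 0.064), k4=(0.426, 0.065); state += dt/6·(k1+2k2+2k3+k4)
t=0.020: state=(-0.452, -0.369)
t=0.040: state=(-0.443, -0.367)
t=0.060: state=(-0.434, -0.366)
continuing one RK4 step at a time; state shown every 50 steps (Δt=1):
t=1.000: state=(0.167, -0.278)
t=2.000: state=(1.351, -0.091)
t=3.000: state=(1.840, 0.183)
t=4.000: state=(1.793, 0.445)
t=5.000: state=(1.689, 0.671)
t=6.000: state=(1.577, 0.862)
t=7.000: state=(1.460, 1.022)
t=8.000: state=(1.334, 1.152)
t=9.000: state=(1.195, 1.254)
t=10.000: state=(1.029, 1.329)
t=11.000: state=(0.809, 1.376)
t=12.000: state=(0.454, 1.387)
t=13.000: state=(-0.317, 1.337)
t=14.000: state=(-1.618, 1.168)
t=15.000: state=(-1.924, 0.920)
t=16.000: state=(-1.864, 0.691)
t=17.000: state=(-1.780, 0.493)
t=18.000: state=(-1.696, 0.325)
t=19.000: state=(-1.614, 0.183)
t=19.900: state=(-1.540, 0.075)

(v, w) = (-1.540, 0.075)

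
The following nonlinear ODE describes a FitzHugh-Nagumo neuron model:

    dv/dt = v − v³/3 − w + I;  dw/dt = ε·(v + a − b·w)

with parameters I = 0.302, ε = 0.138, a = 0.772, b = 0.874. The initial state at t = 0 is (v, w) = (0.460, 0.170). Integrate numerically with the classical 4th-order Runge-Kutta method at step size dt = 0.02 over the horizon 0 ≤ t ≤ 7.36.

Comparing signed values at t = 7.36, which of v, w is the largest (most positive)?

largest component: w

t=0.000: state=(0.460, 0.170)
step 1 (dt=0.02): k1=(0.560, 0.150), k2=(0.562, 0.150), k3=(0.562, 0.150), k4=(0.565, 0.151); state += dt/6·(k1+2k2+2k3+k4)
t=0.020: state=(0.471, 0.173)
t=0.040: state=(0.483, 0.176)
t=0.060: state=(0.494, 0.179)
continuing one RK4 step at a time; state shown every 25 steps (Δt=0.5):
t=0.500: state=(0.771, 0.253)
t=1.000: state=(1.099, 0.353)
t=1.500: state=(1.346, 0.466)
t=2.000: state=(1.468, 0.586)
t=2.500: state=(1.493, 0.702)
t=3.000: state=(1.463, 0.812)
t=3.500: state=(1.407, 0.913)
t=4.000: state=(1.334, 1.003)
t=4.500: state=(1.249, 1.082)
t=5.000: state=(1.153, 1.151)
t=5.500: state=(1.041, 1.209)
t=6.000: state=(0.908, 1.255)
t=6.500: state=(0.741, 1.289)
t=7.000: state=(0.515, 1.307)
t=7.360: state=(0.291, 1.309)
compare at T: v=0.291, w=1.309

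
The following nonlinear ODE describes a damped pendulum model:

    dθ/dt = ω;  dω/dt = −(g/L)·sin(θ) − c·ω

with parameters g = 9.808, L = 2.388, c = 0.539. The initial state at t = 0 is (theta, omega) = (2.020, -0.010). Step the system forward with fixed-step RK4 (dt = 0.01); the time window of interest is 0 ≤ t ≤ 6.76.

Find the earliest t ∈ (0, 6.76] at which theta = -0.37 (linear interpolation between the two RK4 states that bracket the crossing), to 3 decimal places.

t = 1.295

t=0.000: state=(2.020, -0.010)
step 1 (dt=0.01): k1=(-0.010, -3.694), k2=(-0.028, -3.684), k3=(-0.028, -3.685), k4=(-0.047, -3.675); state += dt/6·(k1+2k2+2k3+k4)
t=0.010: state=(2.020, -0.047)
t=0.020: state=(2.019, -0.084)
t=0.030: state=(2.018, -0.120)
continuing one RK4 step at a time; state shown every 25 steps (Δt=0.25):
t=0.250: state=(1.906, -0.890)
t=0.500: state=(1.579, -1.717)
t=0.750: state=(1.057, -2.422)
t=1.000: state=(0.400, -2.745)
t=1.250: state=(-0.263, -2.450)
t=1.290: state=(-0.359, -2.348)
next step: t=1.300: state=(-0.382, -2.321) — theta has crossed -0.37
linear interpolation between t=1.290 (-0.35873) and t=1.300 (-0.38207) → t≈1.295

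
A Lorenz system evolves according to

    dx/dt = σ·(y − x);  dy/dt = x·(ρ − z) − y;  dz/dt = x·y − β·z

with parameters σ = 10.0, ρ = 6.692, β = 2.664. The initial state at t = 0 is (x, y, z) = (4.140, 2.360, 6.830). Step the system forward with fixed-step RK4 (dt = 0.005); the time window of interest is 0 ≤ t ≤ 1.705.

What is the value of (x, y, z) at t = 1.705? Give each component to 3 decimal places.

(x, y, z) = (3.467, 3.594, 5.084)

t=0.000: state=(4.140, 2.360, 6.830)
step 1 (dt=0.005): k1=(-17.800, -2.931, -8.425), k2=(-17.428, -2.832, -8.504), k3=(-17.435, -2.831, -8.500), k4=(-17.070, -2.733, -8.575); state += dt/6·(k1+2k2+2k3+k4)
t=0.005: state=(4.053, 2.346, 6.787)
t=0.010: state=(3.969, 2.333, 6.744)
t=0.015: state=(3.889, 2.320, 6.700)
continuing one RK4 step at a time; state shown every 20 steps (Δt=0.1):
t=0.100: state=(2.953, 2.232, 5.917)
t=0.200: state=(2.524, 2.329, 5.068)
t=0.300: state=(2.484, 2.573, 4.415)
t=0.400: state=(2.670, 2.941, 4.004)
t=0.500: state=(3.010, 3.411, 3.860)
t=0.600: state=(3.457, 3.942, 4.007)
t=0.700: state=(3.952, 4.442, 4.445)
t=0.800: state=(4.399, 4.783, 5.115)
t=0.900: state=(4.681, 4.845, 5.859)
t=1.000: state=(4.712, 4.613, 6.454)
t=1.100: state=(4.503, 4.203, 6.732)
t=1.200: state=(4.157, 3.789, 6.672)
t=1.300: state=(3.806, 3.487, 6.373)
t=1.400: state=(3.541, 3.335, 5.974)
t=1.500: state=(3.399, 3.321, 5.583)
t=1.600: state=(3.379, 3.414, 5.275)
t=1.700: state=(3.461, 3.584, 5.090)
t=1.705: state=(3.467, 3.594, 5.084)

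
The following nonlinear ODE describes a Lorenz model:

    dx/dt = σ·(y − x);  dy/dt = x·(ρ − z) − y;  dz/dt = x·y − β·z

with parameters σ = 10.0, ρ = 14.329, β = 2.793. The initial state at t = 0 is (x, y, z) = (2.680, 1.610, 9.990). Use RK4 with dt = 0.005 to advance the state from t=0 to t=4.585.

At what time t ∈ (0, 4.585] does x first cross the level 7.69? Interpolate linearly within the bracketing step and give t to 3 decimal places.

t=0.000: state=(2.680, 1.610, 9.990)
step 1 (dt=0.005): k1=(-10.700, 10.019, -23.587), k2=(-10.182, 10.034, -23.399), k3=(-10.195, 10.038, -23.398), k4=(-9.688, 10.055, -23.211); state += dt/6·(k1+2k2+2k3+k4)
t=0.005: state=(2.629, 1.660, 9.873)
t=0.010: state=(2.583, 1.711, 9.758)
t=0.015: state=(2.542, 1.761, 9.645)
continuing one RK4 step at a time; state shown every 40 steps (Δt=0.2):
t=0.200: state=(3.117, 4.236, 6.879)
t=0.400: state=(6.891, 9.343, 9.413)
t=0.430: state=(7.618, 9.987, 10.682)
next step: t=0.435: state=(7.736, 10.072, 10.916) — x has crossed 7.69
linear interpolation between t=0.430 (7.61817) and t=0.435 (7.73582) → t≈0.433

t = 0.433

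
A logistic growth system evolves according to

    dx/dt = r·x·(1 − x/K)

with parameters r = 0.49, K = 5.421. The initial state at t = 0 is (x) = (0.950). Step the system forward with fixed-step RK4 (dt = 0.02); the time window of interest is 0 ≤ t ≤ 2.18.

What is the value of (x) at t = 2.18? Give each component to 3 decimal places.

(x) = (2.071)

t=0.000: state=(0.950)
step 1 (dt=0.02): k1=(0.384), k2=(0.385), k3=(0.385), k4=(0.386); state += dt/6·(k1+2k2+2k3+k4)
t=0.020: state=(0.958)
t=0.040: state=(0.965)
t=0.060: state=(0.973)
continuing one RK4 step at a time; state shown every 5 steps (Δt=0.1):
t=0.100: state=(0.989)
t=0.200: state=(1.029)
t=0.300: state=(1.071)
t=0.400: state=(1.113)
t=0.500: state=(1.157)
t=0.600: state=(1.203)
t=0.700: state=(1.249)
t=0.800: state=(1.297)
t=0.900: state=(1.346)
t=1.000: state=(1.396)
t=1.100: state=(1.447)
t=1.200: state=(1.500)
t=1.300: state=(1.554)
t=1.400: state=(1.609)
t=1.500: state=(1.665)
t=1.600: state=(1.722)
t=1.700: state=(1.780)
t=1.800: state=(1.839)
t=1.900: state=(1.899)
t=2.000: state=(1.960)
t=2.100: state=(2.021)
t=2.180: state=(2.071)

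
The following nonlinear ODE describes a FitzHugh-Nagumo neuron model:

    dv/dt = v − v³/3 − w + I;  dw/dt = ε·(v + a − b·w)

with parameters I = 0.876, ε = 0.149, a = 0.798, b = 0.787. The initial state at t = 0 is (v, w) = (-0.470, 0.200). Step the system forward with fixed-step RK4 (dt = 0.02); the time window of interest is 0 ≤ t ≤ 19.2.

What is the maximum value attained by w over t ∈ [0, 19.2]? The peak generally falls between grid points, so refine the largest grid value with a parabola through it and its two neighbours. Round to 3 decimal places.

max w = 1.801

t=0.000: state=(-0.470, 0.200)
step 1 (dt=0.02): k1=(0.241, 0.025), k2=(0.242, 0.026), k3=(0.242, 0.026), k4=(0.244, 0.026); state += dt/6·(k1+2k2+2k3+k4)
t=0.020: state=(-0.465, 0.201)
t=0.040: state=(-0.460, 0.201)
t=0.060: state=(-0.455, 0.202)
continuing one RK4 step at a time; state shown every 50 steps (Δt=1):
t=1.000: state=(-0.114, 0.246)
t=2.000: state=(0.680, 0.365)
t=3.000: state=(1.611, 0.607)
t=4.000: state=(1.749, 0.895)
t=5.000: state=(1.651, 1.147)
t=6.000: state=(1.523, 1.356)
t=7.000: state=(1.383, 1.522)
t=8.000: state=(1.230, 1.650)
t=9.000: state=(1.050, 1.740)
t=10.000: state=(0.816, 1.791)
t=11.000: state=(0.444, 1.796)
t=12.000: state=(-0.348, 1.723)
t=13.000: state=(-1.618, 1.501)
t=14.000: state=(-1.884, 1.190)
t=15.000: state=(-1.799, 0.911)
t=16.000: state=(-1.688, 0.678)
t=17.000: state=(-1.573, 0.486)
t=18.000: state=(-1.457, 0.331)
t=19.000: state=(-1.336, 0.211)
t=19.200: state=(-1.311, 0.190)
largest grid value and its neighbours: w(10.580)=1.80078, w(10.600)=1.80079, w(10.620)=1.80078
parabola through these three points peaks at t≈10.602 with w≈1.80079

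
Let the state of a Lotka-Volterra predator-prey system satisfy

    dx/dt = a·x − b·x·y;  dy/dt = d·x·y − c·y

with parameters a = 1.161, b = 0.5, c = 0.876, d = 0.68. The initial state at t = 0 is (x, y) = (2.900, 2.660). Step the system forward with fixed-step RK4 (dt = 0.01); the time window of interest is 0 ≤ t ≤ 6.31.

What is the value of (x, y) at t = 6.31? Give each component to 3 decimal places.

t=0.000: state=(2.900, 2.660)
step 1 (dt=0.01): k1=(-0.490, 2.915), k2=(-0.511, 2.927), k3=(-0.511, 2.927), k4=(-0.532, 2.938); state += dt/6·(k1+2k2+2k3+k4)
t=0.010: state=(2.895, 2.689)
t=0.020: state=(2.889, 2.719)
t=0.030: state=(2.883, 2.748)
continuing one RK4 step at a time; state shown every 25 steps (Δt=0.25):
t=0.250: state=(2.650, 3.437)
t=0.500: state=(2.198, 4.177)
t=0.750: state=(1.684, 4.667)
t=1.000: state=(1.242, 4.800)
t=1.250: state=(0.918, 4.625)
t=1.500: state=(0.704, 4.259)
t=1.750: state=(0.568, 3.808)
t=2.000: state=(0.486, 3.344)
t=2.250: state=(0.439, 2.905)
t=2.500: state=(0.419, 2.509)
t=2.750: state=(0.418, 2.164)
t=3.000: state=(0.435, 1.869)
t=3.250: state=(0.468, 1.620)
t=3.500: state=(0.517, 1.415)
t=3.750: state=(0.586, 1.248)
t=4.000: state=(0.676, 1.116)
t=4.250: state=(0.791, 1.015)
t=4.500: state=(0.936, 0.944)
t=4.750: state=(1.115, 0.902)
t=5.000: state=(1.333, 0.892)
t=5.250: state=(1.592, 0.918)
t=5.500: state=(1.890, 0.991)
t=5.750: state=(2.214, 1.128)
t=6.000: state=(2.537, 1.358)
t=6.250: state=(2.803, 1.720)
t=6.310: state=(2.849, 1.831)

(x, y) = (2.849, 1.831)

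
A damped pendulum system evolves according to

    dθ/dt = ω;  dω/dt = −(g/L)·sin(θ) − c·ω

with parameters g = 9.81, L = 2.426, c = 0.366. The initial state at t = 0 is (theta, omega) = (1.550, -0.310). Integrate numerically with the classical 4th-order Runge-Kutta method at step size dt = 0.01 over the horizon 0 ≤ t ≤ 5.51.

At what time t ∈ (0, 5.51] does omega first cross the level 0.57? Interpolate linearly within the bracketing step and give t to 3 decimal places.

t=0.000: state=(1.550, -0.310)
step 1 (dt=0.01): k1=(-0.310, -3.929), k2=(-0.330, -3.922), k3=(-0.330, -3.922), k4=(-0.349, -3.915); state += dt/6·(k1+2k2+2k3+k4)
t=0.010: state=(1.547, -0.349)
t=0.020: state=(1.543, -0.388)
t=0.030: state=(1.539, -0.427)
continuing one RK4 step at a time; state shown every 20 steps (Δt=0.2):
t=0.200: state=(1.411, -1.065)
t=0.400: state=(1.130, -1.734)
t=0.600: state=(0.729, -2.235)
t=0.800: state=(0.255, -2.443)
t=1.000: state=(-0.223, -2.278)
t=1.200: state=(-0.634, -1.788)
t=1.400: state=(-0.926, -1.108)
t=1.600: state=(-1.074, -0.369)
t=1.800: state=(-1.075, 0.347)
t=1.860: state=(-1.048, 0.549)
next step: t=1.870: state=(-1.042, 0.582) — omega has crossed 0.57
linear interpolation between t=1.860 (0.54935) and t=1.870 (0.58226) → t≈1.866

t = 1.866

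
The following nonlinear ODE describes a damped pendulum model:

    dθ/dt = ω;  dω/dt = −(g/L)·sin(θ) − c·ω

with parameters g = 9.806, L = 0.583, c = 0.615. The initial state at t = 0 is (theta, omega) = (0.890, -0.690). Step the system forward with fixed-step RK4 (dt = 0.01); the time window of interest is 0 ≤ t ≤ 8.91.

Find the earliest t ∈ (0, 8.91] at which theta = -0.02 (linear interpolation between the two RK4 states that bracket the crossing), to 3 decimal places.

t = 0.378

t=0.000: state=(0.890, -0.690)
step 1 (dt=0.01): k1=(-0.690, -12.646), k2=(-0.753, -12.570), k3=(-0.753, -12.567), k4=(-0.816, -12.489); state += dt/6·(k1+2k2+2k3+k4)
t=0.010: state=(0.882, -0.816)
t=0.020: state=(0.874, -0.940)
t=0.030: state=(0.864, -1.062)
t=0.370: state=(0.005, -3.173)
next step: t=0.380: state=(-0.026, -3.152) — theta has crossed -0.02
linear interpolation between t=0.370 (0.00536) and t=0.380 (-0.02627) → t≈0.378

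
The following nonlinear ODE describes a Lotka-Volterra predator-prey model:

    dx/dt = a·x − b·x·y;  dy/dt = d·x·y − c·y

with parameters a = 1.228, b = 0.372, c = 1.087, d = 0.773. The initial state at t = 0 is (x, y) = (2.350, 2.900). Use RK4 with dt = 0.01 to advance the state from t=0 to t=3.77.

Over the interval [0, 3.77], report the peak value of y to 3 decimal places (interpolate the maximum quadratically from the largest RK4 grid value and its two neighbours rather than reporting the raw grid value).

max y = 5.433

t=0.000: state=(2.350, 2.900)
step 1 (dt=0.01): k1=(0.351, 2.116), k2=(0.342, 2.127), k3=(0.342, 2.127), k4=(0.333, 2.139); state += dt/6·(k1+2k2+2k3+k4)
t=0.010: state=(2.353, 2.921)
t=0.020: state=(2.357, 2.943)
t=0.030: state=(2.360, 2.965)
continuing one RK4 step at a time; state shown every 20 steps (Δt=0.2):
t=0.200: state=(2.381, 3.367)
t=0.400: state=(2.323, 3.902)
t=0.600: state=(2.176, 4.450)
t=0.800: state=(1.961, 4.933)
t=1.000: state=(1.713, 5.274)
t=1.200: state=(1.469, 5.426)
t=1.400: state=(1.255, 5.386)
t=1.600: state=(1.081, 5.189)
t=1.800: state=(0.950, 4.882)
t=2.000: state=(0.856, 4.515)
t=2.200: state=(0.794, 4.125)
t=2.400: state=(0.757, 3.741)
t=2.600: state=(0.743, 3.379)
t=2.800: state=(0.748, 3.050)
t=3.000: state=(0.770, 2.759)
t=3.200: state=(0.810, 2.508)
t=3.400: state=(0.866, 2.296)
t=3.600: state=(0.940, 2.124)
t=3.770: state=(1.016, 2.007)
largest grid value and its neighbours: y(1.250)=5.43290, y(1.260)=5.43291, y(1.270)=5.43246
parabola through these three points peaks at t≈1.255 with y≈5.43297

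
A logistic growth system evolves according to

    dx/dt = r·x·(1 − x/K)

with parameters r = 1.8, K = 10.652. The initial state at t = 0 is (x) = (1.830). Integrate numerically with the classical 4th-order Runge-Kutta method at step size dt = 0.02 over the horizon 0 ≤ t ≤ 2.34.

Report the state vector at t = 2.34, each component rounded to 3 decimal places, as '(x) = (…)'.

t=0.000: state=(1.830)
step 1 (dt=0.02): k1=(2.728), k2=(2.760), k3=(2.761), k4=(2.793); state += dt/6·(k1+2k2+2k3+k4)
t=0.020: state=(1.885)
t=0.040: state=(1.942)
t=0.060: state=(2.000)
continuing one RK4 step at a time; state shown every 5 steps (Δt=0.1):
t=0.100: state=(2.119)
t=0.200: state=(2.441)
t=0.300: state=(2.796)
t=0.400: state=(3.183)
t=0.500: state=(3.599)
t=0.600: state=(4.039)
t=0.700: state=(4.499)
t=0.800: state=(4.973)
t=0.900: state=(5.451)
t=1.000: state=(5.928)
t=1.100: state=(6.395)
t=1.200: state=(6.846)
t=1.300: state=(7.274)
t=1.400: state=(7.675)
t=1.500: state=(8.045)
t=1.600: state=(8.383)
t=1.700: state=(8.688)
t=1.800: state=(8.960)
t=1.900: state=(9.201)
t=2.000: state=(9.412)
t=2.100: state=(9.596)
t=2.200: state=(9.755)
t=2.300: state=(9.893)
t=2.340: state=(9.942)

(x) = (9.942)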